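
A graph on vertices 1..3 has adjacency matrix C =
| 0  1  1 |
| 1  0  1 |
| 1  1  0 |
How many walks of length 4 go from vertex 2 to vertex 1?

The number of length-4 walks from vertex 2 to vertex 1 is entry (2,1) of C⁴, where C is the adjacency matrix.
C² = [[2, 1, 1], [1, 2, 1], [1, 1, 2]]
C³ = [[2, 3, 3], [3, 2, 3], [3, 3, 2]]
C⁴ = [[6, 5, 5], [5, 6, 5], [5, 5, 6]]

5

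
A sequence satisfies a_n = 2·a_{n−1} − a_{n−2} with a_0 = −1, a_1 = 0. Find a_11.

With companion matrix Q = [[2, −1], [1, 0]], [a_n, a_{n−1}]ᵀ = Q·[a_{n−1}, a_{n−2}]ᵀ, so [a_11, a_10]ᵀ = Q¹⁰·[a_1, a_0]ᵀ.
Q¹⁰ = [[11, −10], [10, −9]], giving [a_11, a_10]ᵀ = [[10], [9]].

10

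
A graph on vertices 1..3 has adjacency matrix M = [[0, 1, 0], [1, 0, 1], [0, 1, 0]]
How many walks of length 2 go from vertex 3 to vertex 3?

1

The number of length-2 walks from vertex 3 to vertex 3 is entry (3,3) of M^2, where M is the adjacency matrix.
M^2 = [[1, 0, 1], [0, 2, 0], [1, 0, 1]]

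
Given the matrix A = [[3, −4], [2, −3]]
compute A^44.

A² = I (check: tr A = 0 and det A = −1), so A^44 = I since 44 is even.

[[1, 0], [0, 1]]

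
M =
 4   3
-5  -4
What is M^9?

[[4, 3], [-5, -4]]

M² = I (check: tr M = 0 and det M = -1), so M^9 = M since 9 is odd.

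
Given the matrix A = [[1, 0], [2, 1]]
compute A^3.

A = I + N where N = [[0, 0], [2, 0]] is strictly lower-triangular, so N^2 = 0.
(I + N)^3 = I + 3·N = [[1, 0], [6, 1]].

[[1, 0], [6, 1]]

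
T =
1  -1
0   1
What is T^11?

[[1, -11], [0, 1]]

T = I + N where N = [[0, -1], [0, 0]] is strictly upper-triangular, so N^2 = 0.
(I + N)^11 = I + 11·N = [[1, -11], [0, 1]].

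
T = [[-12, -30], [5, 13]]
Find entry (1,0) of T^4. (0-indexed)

tr T = 1 and det T = -6, so the characteristic polynomial is λ² − (1)λ + (-6) with roots 3 and -2.
Eigenvectors give P = [[-2, -3], [1, 1]] with P⁻¹ = [[1, 3], [-1, -2]], and T = P·diag(3, -2)·P⁻¹.
Then T^4 = P·diag(81, 16)·P⁻¹ = [[-162, -48], [81, 16]] · [[1, 3], [-1, -2]] = [[-114, -390], [65, 211]].

65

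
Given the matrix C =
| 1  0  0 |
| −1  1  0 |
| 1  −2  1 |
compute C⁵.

C = I + N where N = [[0, 0, 0], [−1, 0, 0], [1, −2, 0]] is strictly lower-triangular, so N³ = 0.
(I + N)⁵ = I + 5·N + 10·N² = [[1, 0, 0], [−5, 1, 0], [25, −10, 1]].

[[1, 0, 0], [−5, 1, 0], [25, −10, 1]]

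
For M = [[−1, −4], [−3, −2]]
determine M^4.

[[277, 348], [261, 364]]

M^2 = [[13, 12], [9, 16]]
M^3 = [[−49, −76], [−57, −68]]
M^4 = [[277, 348], [261, 364]]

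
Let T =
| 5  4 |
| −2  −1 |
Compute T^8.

[[13121, 13120], [−6560, −6559]]

tr T = 4 and det T = 3, so the characteristic polynomial is λ² − (4)λ + (3) with roots 3 and 1.
Eigenvectors give P = [[2, −1], [−1, 1]] with P⁻¹ = [[1, 1], [1, 2]], and T = P·diag(3, 1)·P⁻¹.
Then T^8 = P·diag(6561, 1)·P⁻¹ = [[13122, −1], [−6561, 1]] · [[1, 1], [1, 2]] = [[13121, 13120], [−6560, −6559]].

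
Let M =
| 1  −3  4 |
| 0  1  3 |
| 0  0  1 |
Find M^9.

M = I + N where N = [[0, −3, 4], [0, 0, 3], [0, 0, 0]] is strictly upper-triangular, so N^3 = 0.
(I + N)^9 = I + 9·N + 36·N^2 = [[1, −27, −288], [0, 1, 27], [0, 0, 1]].

[[1, −27, −288], [0, 1, 27], [0, 0, 1]]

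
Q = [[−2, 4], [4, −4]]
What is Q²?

[[20, −24], [−24, 32]]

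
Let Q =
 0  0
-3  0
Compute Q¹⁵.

Q is strictly triangular, hence nilpotent: Q² = 0, so Q¹⁵ = 0.

[[0, 0], [0, 0]]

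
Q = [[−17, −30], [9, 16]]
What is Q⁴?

[[91, 150], [−45, −74]]

tr Q = −1 and det Q = −2, so the characteristic polynomial is λ² − (−1)λ + (−2) with roots −2 and 1.
Eigenvectors give P = [[−2, −5], [1, 3]] with P⁻¹ = [[−3, −5], [1, 2]], and Q = P·diag(−2, 1)·P⁻¹.
Then Q⁴ = P·diag(16, 1)·P⁻¹ = [[−32, −5], [16, 3]] · [[−3, −5], [1, 2]] = [[91, 150], [−45, −74]].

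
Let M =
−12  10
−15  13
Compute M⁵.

tr M = 1 and det M = −6, so the characteristic polynomial is λ² − (1)λ + (−6) with roots −2 and 3.
Eigenvectors give P = [[1, −2], [1, −3]] with P⁻¹ = [[3, −2], [1, −1]], and M = P·diag(−2, 3)·P⁻¹.
Then M⁵ = P·diag(−32, 243)·P⁻¹ = [[−32, −486], [−32, −729]] · [[3, −2], [1, −1]] = [[−582, 550], [−825, 793]].

[[−582, 550], [−825, 793]]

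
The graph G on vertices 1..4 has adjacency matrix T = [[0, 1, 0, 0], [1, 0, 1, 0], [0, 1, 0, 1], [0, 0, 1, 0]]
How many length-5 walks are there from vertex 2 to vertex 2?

0

The number of length-5 walks from vertex 2 to vertex 2 is entry (2,2) of T⁵, where T is the adjacency matrix.
T² = [[1, 0, 1, 0], [0, 2, 0, 1], [1, 0, 2, 0], [0, 1, 0, 1]]
T³ = [[0, 2, 0, 1], [2, 0, 3, 0], [0, 3, 0, 2], [1, 0, 2, 0]]
T⁴ = [[2, 0, 3, 0], [0, 5, 0, 3], [3, 0, 5, 0], [0, 3, 0, 2]]
T⁵ = [[0, 5, 0, 3], [5, 0, 8, 0], [0, 8, 0, 5], [3, 0, 5, 0]]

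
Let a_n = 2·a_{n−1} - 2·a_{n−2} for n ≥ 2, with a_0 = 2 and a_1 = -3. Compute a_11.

With companion matrix C = [[2, -2], [1, 0]], [a_n, a_{n−1}]ᵀ = C·[a_{n−1}, a_{n−2}]ᵀ, so [a_11, a_10]ᵀ = C¹⁰·[a_1, a_0]ᵀ.
C¹⁰ = [[32, -64], [32, -32]], giving [a_11, a_10]ᵀ = [[-224], [-160]].

-224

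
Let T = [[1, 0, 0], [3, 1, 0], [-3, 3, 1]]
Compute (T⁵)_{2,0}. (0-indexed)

75

T = I + N where N = [[0, 0, 0], [3, 0, 0], [-3, 3, 0]] is strictly lower-triangular, so N³ = 0.
(I + N)⁵ = I + 5·N + 10·N² = [[1, 0, 0], [15, 1, 0], [75, 15, 1]].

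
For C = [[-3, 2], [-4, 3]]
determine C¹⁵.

C² = I (check: tr C = 0 and det C = -1), so C¹⁵ = C since 15 is odd.

[[-3, 2], [-4, 3]]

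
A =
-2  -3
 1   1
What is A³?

A² = [[1, 3], [-1, -2]]
A³ = [[1, 0], [0, 1]]

[[1, 0], [0, 1]]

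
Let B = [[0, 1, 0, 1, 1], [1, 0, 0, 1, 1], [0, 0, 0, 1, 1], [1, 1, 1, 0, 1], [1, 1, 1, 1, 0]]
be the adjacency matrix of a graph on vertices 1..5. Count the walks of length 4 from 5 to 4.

33

The number of length-4 walks from vertex 5 to vertex 4 is entry (5,4) of B⁴, where B is the adjacency matrix.
B² = [[3, 2, 2, 2, 2], [2, 3, 2, 2, 2], [2, 2, 2, 1, 1], [2, 2, 1, 4, 3], [2, 2, 1, 3, 4]]
B³ = [[6, 7, 4, 9, 9], [7, 6, 4, 9, 9], [4, 4, 2, 7, 7], [9, 9, 7, 8, 9], [9, 9, 7, 9, 8]]
B⁴ = [[25, 24, 18, 26, 26], [24, 25, 18, 26, 26], [18, 18, 14, 17, 17], [26, 26, 17, 34, 33], [26, 26, 17, 33, 34]]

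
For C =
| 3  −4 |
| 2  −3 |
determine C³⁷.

C² = I (check: tr C = 0 and det C = −1), so C³⁷ = C since 37 is odd.

[[3, −4], [2, −3]]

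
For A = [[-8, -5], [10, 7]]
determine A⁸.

[[12866, 6305], [-12610, -6049]]

tr A = -1 and det A = -6, so the characteristic polynomial is λ² − (-1)λ + (-6) with roots 2 and -3.
Eigenvectors give P = [[-1, -1], [2, 1]] with P⁻¹ = [[1, 1], [-2, -1]], and A = P·diag(2, -3)·P⁻¹.
Then A⁸ = P·diag(256, 6561)·P⁻¹ = [[-256, -6561], [512, 6561]] · [[1, 1], [-2, -1]] = [[12866, 6305], [-12610, -6049]].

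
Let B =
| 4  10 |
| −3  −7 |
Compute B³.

[[34, 70], [−21, −43]]

tr B = −3 and det B = 2, so the characteristic polynomial is λ² − (−3)λ + (2) with roots −2 and −1.
Eigenvectors give P = [[−5, −2], [3, 1]] with P⁻¹ = [[1, 2], [−3, −5]], and B = P·diag(−2, −1)·P⁻¹.
Then B³ = P·diag(−8, −1)·P⁻¹ = [[40, 2], [−24, −1]] · [[1, 2], [−3, −5]] = [[34, 70], [−21, −43]].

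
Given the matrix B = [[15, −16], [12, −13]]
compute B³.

tr B = 2 and det B = −3, so the characteristic polynomial is λ² − (2)λ + (−3) with roots −1 and 3.
Eigenvectors give P = [[1, 4], [1, 3]] with P⁻¹ = [[−3, 4], [1, −1]], and B = P·diag(−1, 3)·P⁻¹.
Then B³ = P·diag(−1, 27)·P⁻¹ = [[−1, 108], [−1, 81]] · [[−3, 4], [1, −1]] = [[111, −112], [84, −85]].

[[111, −112], [84, −85]]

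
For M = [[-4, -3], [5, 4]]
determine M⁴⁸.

[[1, 0], [0, 1]]

M² = I (check: tr M = 0 and det M = -1), so M⁴⁸ = I since 48 is even.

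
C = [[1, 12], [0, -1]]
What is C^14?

[[1, 0], [0, 1]]

C² = I (check: tr C = 0 and det C = -1), so C^14 = I since 14 is even.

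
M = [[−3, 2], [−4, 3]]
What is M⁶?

M² = I (check: tr M = 0 and det M = −1), so M⁶ = I since 6 is even.

[[1, 0], [0, 1]]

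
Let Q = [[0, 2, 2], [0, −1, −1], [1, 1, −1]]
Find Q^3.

Q^2 = [[2, 0, −4], [−1, 0, 2], [−1, 0, 2]]
Q^3 = [[−4, 0, 8], [2, 0, −4], [2, 0, −4]]

[[−4, 0, 8], [2, 0, −4], [2, 0, −4]]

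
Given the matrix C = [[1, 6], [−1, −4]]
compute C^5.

[[61, 186], [−31, −94]]

tr C = −3 and det C = 2, so the characteristic polynomial is λ² − (−3)λ + (2) with roots −1 and −2.
Eigenvectors give P = [[3, −2], [−1, 1]] with P⁻¹ = [[1, 2], [1, 3]], and C = P·diag(−1, −2)·P⁻¹.
Then C^5 = P·diag(−1, −32)·P⁻¹ = [[−3, 64], [1, −32]] · [[1, 2], [1, 3]] = [[61, 186], [−31, −94]].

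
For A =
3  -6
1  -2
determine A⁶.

A² = A (a projection; rank 1, trace 1), so A⁶ = A.

[[3, -6], [1, -2]]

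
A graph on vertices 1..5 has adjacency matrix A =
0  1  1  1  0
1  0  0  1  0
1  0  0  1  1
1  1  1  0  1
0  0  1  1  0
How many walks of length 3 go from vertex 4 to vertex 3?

7

The number of length-3 walks from vertex 4 to vertex 3 is entry (4,3) of A³, where A is the adjacency matrix.
A² = [[3, 1, 1, 2, 2], [1, 2, 2, 1, 1], [1, 2, 3, 2, 1], [2, 1, 2, 4, 1], [2, 1, 1, 1, 2]]
A³ = [[4, 5, 7, 7, 3], [5, 2, 3, 6, 3], [7, 3, 4, 7, 5], [7, 6, 7, 6, 6], [3, 3, 5, 6, 2]]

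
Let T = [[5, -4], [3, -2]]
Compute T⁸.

tr T = 3 and det T = 2, so the characteristic polynomial is λ² − (3)λ + (2) with roots 2 and 1.
Eigenvectors give P = [[-4, -1], [-3, -1]] with P⁻¹ = [[-1, 1], [3, -4]], and T = P·diag(2, 1)·P⁻¹.
Then T⁸ = P·diag(256, 1)·P⁻¹ = [[-1024, -1], [-768, -1]] · [[-1, 1], [3, -4]] = [[1021, -1020], [765, -764]].

[[1021, -1020], [765, -764]]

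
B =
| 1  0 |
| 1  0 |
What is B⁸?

B² = B (a projection; rank 1, trace 1), so B⁸ = B.

[[1, 0], [1, 0]]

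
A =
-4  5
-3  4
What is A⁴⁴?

[[1, 0], [0, 1]]

A² = I (check: tr A = 0 and det A = -1), so A⁴⁴ = I since 44 is even.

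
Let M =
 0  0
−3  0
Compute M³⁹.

[[0, 0], [0, 0]]

M is strictly triangular, hence nilpotent: M² = 0, so M³⁹ = 0.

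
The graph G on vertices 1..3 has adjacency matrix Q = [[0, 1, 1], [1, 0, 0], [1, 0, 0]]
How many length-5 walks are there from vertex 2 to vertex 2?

The number of length-5 walks from vertex 2 to vertex 2 is entry (2,2) of Q⁵, where Q is the adjacency matrix.
Q² = [[2, 0, 0], [0, 1, 1], [0, 1, 1]]
Q³ = [[0, 2, 2], [2, 0, 0], [2, 0, 0]]
Q⁴ = [[4, 0, 0], [0, 2, 2], [0, 2, 2]]
Q⁵ = [[0, 4, 4], [4, 0, 0], [4, 0, 0]]

0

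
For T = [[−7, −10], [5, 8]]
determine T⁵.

tr T = 1 and det T = −6, so the characteristic polynomial is λ² − (1)λ + (−6) with roots 3 and −2.
Eigenvectors give P = [[−1, −2], [1, 1]] with P⁻¹ = [[1, 2], [−1, −1]], and T = P·diag(3, −2)·P⁻¹.
Then T⁵ = P·diag(243, −32)·P⁻¹ = [[−243, 64], [243, −32]] · [[1, 2], [−1, −1]] = [[−307, −550], [275, 518]].

[[−307, −550], [275, 518]]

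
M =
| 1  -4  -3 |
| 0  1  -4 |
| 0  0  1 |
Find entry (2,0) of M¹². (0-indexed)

M = I + N where N = [[0, -4, -3], [0, 0, -4], [0, 0, 0]] is strictly upper-triangular, so N³ = 0.
(I + N)¹² = I + 12·N + 66·N² = [[1, -48, 1020], [0, 1, -48], [0, 0, 1]].

0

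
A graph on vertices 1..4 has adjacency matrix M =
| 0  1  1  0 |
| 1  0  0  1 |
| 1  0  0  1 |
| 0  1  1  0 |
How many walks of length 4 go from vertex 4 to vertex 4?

The number of length-4 walks from vertex 4 to vertex 4 is entry (4,4) of M^4, where M is the adjacency matrix.
M^2 = [[2, 0, 0, 2], [0, 2, 2, 0], [0, 2, 2, 0], [2, 0, 0, 2]]
M^3 = [[0, 4, 4, 0], [4, 0, 0, 4], [4, 0, 0, 4], [0, 4, 4, 0]]
M^4 = [[8, 0, 0, 8], [0, 8, 8, 0], [0, 8, 8, 0], [8, 0, 0, 8]]

8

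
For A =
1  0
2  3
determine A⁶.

[[1, 0], [728, 729]]

tr A = 4 and det A = 3, so the characteristic polynomial is λ² − (4)λ + (3) with roots 3 and 1.
Eigenvectors give P = [[0, 1], [-1, -1]] with P⁻¹ = [[-1, -1], [1, 0]], and A = P·diag(3, 1)·P⁻¹.
Then A⁶ = P·diag(729, 1)·P⁻¹ = [[0, 1], [-729, -1]] · [[-1, -1], [1, 0]] = [[1, 0], [728, 729]].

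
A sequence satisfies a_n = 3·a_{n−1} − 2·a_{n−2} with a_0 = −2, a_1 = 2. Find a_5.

122

With companion matrix B = [[3, −2], [1, 0]], [a_n, a_{n−1}]ᵀ = B·[a_{n−1}, a_{n−2}]ᵀ, so [a_5, a_4]ᵀ = B⁴·[a_1, a_0]ᵀ.
B⁴ = [[31, −30], [15, −14]], giving [a_5, a_4]ᵀ = [[122], [58]].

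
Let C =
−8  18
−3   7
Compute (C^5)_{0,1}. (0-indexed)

198

tr C = −1 and det C = −2, so the characteristic polynomial is λ² − (−1)λ + (−2) with roots 1 and −2.
Eigenvectors give P = [[2, 3], [1, 1]] with P⁻¹ = [[−1, 3], [1, −2]], and C = P·diag(1, −2)·P⁻¹.
Then C^5 = P·diag(1, −32)·P⁻¹ = [[2, −96], [1, −32]] · [[−1, 3], [1, −2]] = [[−98, 198], [−33, 67]].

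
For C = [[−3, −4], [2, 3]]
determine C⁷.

[[−3, −4], [2, 3]]

C² = I (check: tr C = 0 and det C = −1), so C⁷ = C since 7 is odd.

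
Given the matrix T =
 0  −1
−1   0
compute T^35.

T² = I (check: tr T = 0 and det T = −1), so T^35 = T since 35 is odd.

[[0, −1], [−1, 0]]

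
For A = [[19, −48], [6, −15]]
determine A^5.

[[2179, −5808], [726, −1935]]

tr A = 4 and det A = 3, so the characteristic polynomial is λ² − (4)λ + (3) with roots 3 and 1.
Eigenvectors give P = [[−3, 8], [−1, 3]] with P⁻¹ = [[−3, 8], [−1, 3]], and A = P·diag(3, 1)·P⁻¹.
Then A^5 = P·diag(243, 1)·P⁻¹ = [[−729, 8], [−243, 3]] · [[−3, 8], [−1, 3]] = [[2179, −5808], [726, −1935]].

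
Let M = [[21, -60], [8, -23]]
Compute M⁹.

[[98421, -295260], [39368, -118103]]

tr M = -2 and det M = -3, so the characteristic polynomial is λ² − (-2)λ + (-3) with roots -3 and 1.
Eigenvectors give P = [[-5, 3], [-2, 1]] with P⁻¹ = [[1, -3], [2, -5]], and M = P·diag(-3, 1)·P⁻¹.
Then M⁹ = P·diag(-19683, 1)·P⁻¹ = [[98415, 3], [39366, 1]] · [[1, -3], [2, -5]] = [[98421, -295260], [39368, -118103]].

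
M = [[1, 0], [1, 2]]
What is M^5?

[[1, 0], [31, 32]]

tr M = 3 and det M = 2, so the characteristic polynomial is λ² − (3)λ + (2) with roots 2 and 1.
Eigenvectors give P = [[0, −1], [1, 1]] with P⁻¹ = [[1, 1], [−1, 0]], and M = P·diag(2, 1)·P⁻¹.
Then M^5 = P·diag(32, 1)·P⁻¹ = [[0, −1], [32, 1]] · [[1, 1], [−1, 0]] = [[1, 0], [31, 32]].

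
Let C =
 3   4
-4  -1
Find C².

[[-7, 8], [-8, -15]]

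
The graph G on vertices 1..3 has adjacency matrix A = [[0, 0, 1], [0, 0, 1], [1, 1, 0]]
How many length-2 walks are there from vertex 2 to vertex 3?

0

The number of length-2 walks from vertex 2 to vertex 3 is entry (2,3) of A^2, where A is the adjacency matrix.
A^2 = [[1, 1, 0], [1, 1, 0], [0, 0, 2]]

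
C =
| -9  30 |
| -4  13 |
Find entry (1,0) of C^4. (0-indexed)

-160

tr C = 4 and det C = 3, so the characteristic polynomial is λ² − (4)λ + (3) with roots 3 and 1.
Eigenvectors give P = [[5, -3], [2, -1]] with P⁻¹ = [[-1, 3], [-2, 5]], and C = P·diag(3, 1)·P⁻¹.
Then C^4 = P·diag(81, 1)·P⁻¹ = [[405, -3], [162, -1]] · [[-1, 3], [-2, 5]] = [[-399, 1200], [-160, 481]].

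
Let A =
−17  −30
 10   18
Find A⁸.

[[−18659, −37830], [12610, 25476]]

tr A = 1 and det A = −6, so the characteristic polynomial is λ² − (1)λ + (−6) with roots −2 and 3.
Eigenvectors give P = [[−2, −3], [1, 2]] with P⁻¹ = [[−2, −3], [1, 2]], and A = P·diag(−2, 3)·P⁻¹.
Then A⁸ = P·diag(256, 6561)·P⁻¹ = [[−512, −19683], [256, 13122]] · [[−2, −3], [1, 2]] = [[−18659, −37830], [12610, 25476]].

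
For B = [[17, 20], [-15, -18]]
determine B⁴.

[[-179, -260], [195, 276]]

tr B = -1 and det B = -6, so the characteristic polynomial is λ² − (-1)λ + (-6) with roots -3 and 2.
Eigenvectors give P = [[-1, 4], [1, -3]] with P⁻¹ = [[3, 4], [1, 1]], and B = P·diag(-3, 2)·P⁻¹.
Then B⁴ = P·diag(81, 16)·P⁻¹ = [[-81, 64], [81, -48]] · [[3, 4], [1, 1]] = [[-179, -260], [195, 276]].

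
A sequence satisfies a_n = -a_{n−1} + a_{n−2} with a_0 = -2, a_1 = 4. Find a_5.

26

With companion matrix B = [[-1, 1], [1, 0]], [a_n, a_{n−1}]ᵀ = B·[a_{n−1}, a_{n−2}]ᵀ, so [a_5, a_4]ᵀ = B⁴·[a_1, a_0]ᵀ.
B⁴ = [[5, -3], [-3, 2]], giving [a_5, a_4]ᵀ = [[26], [-16]].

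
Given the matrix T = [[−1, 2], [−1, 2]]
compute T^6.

[[−1, 2], [−1, 2]]

T² = T (a projection; rank 1, trace 1), so T^6 = T.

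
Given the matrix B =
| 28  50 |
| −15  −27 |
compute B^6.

tr B = 1 and det B = −6, so the characteristic polynomial is λ² − (1)λ + (−6) with roots −2 and 3.
Eigenvectors give P = [[−5, −2], [3, 1]] with P⁻¹ = [[1, 2], [−3, −5]], and B = P·diag(−2, 3)·P⁻¹.
Then B^6 = P·diag(64, 729)·P⁻¹ = [[−320, −1458], [192, 729]] · [[1, 2], [−3, −5]] = [[4054, 6650], [−1995, −3261]].

[[4054, 6650], [−1995, −3261]]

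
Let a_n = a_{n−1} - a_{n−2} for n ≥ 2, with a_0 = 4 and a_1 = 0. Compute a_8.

With companion matrix M = [[1, -1], [1, 0]], [a_n, a_{n−1}]ᵀ = M·[a_{n−1}, a_{n−2}]ᵀ, so [a_8, a_7]ᵀ = M^7·[a_1, a_0]ᵀ.
M^7 = [[1, -1], [1, 0]], giving [a_8, a_7]ᵀ = [[-4], [0]].

-4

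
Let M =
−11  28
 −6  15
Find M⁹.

tr M = 4 and det M = 3, so the characteristic polynomial is λ² − (4)λ + (3) with roots 1 and 3.
Eigenvectors give P = [[7, 2], [3, 1]] with P⁻¹ = [[1, −2], [−3, 7]], and M = P·diag(1, 3)·P⁻¹.
Then M⁹ = P·diag(1, 19683)·P⁻¹ = [[7, 39366], [3, 19683]] · [[1, −2], [−3, 7]] = [[−118091, 275548], [−59046, 137775]].

[[−118091, 275548], [−59046, 137775]]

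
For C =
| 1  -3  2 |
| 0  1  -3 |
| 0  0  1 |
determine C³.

C = I + N where N = [[0, -3, 2], [0, 0, -3], [0, 0, 0]] is strictly upper-triangular, so N³ = 0.
(I + N)³ = I + 3·N + 3·N² = [[1, -9, 33], [0, 1, -9], [0, 0, 1]].

[[1, -9, 33], [0, 1, -9], [0, 0, 1]]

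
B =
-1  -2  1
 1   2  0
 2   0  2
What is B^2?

[[1, -2, 1], [1, 2, 1], [2, -4, 6]]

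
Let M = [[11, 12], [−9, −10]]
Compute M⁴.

tr M = 1 and det M = −2, so the characteristic polynomial is λ² − (1)λ + (−2) with roots 2 and −1.
Eigenvectors give P = [[−4, 1], [3, −1]] with P⁻¹ = [[−1, −1], [−3, −4]], and M = P·diag(2, −1)·P⁻¹.
Then M⁴ = P·diag(16, 1)·P⁻¹ = [[−64, 1], [48, −1]] · [[−1, −1], [−3, −4]] = [[61, 60], [−45, −44]].

[[61, 60], [−45, −44]]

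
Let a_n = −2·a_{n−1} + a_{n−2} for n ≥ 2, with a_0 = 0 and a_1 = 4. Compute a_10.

−9512

With companion matrix M = [[−2, 1], [1, 0]], [a_n, a_{n−1}]ᵀ = M·[a_{n−1}, a_{n−2}]ᵀ, so [a_10, a_9]ᵀ = M^9·[a_1, a_0]ᵀ.
M^9 = [[−2378, 985], [985, −408]], giving [a_10, a_9]ᵀ = [[−9512], [3940]].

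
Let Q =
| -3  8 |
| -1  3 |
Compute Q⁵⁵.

Q² = I (check: tr Q = 0 and det Q = -1), so Q⁵⁵ = Q since 55 is odd.

[[-3, 8], [-1, 3]]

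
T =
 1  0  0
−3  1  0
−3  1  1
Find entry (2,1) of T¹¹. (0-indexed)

T = I + N where N = [[0, 0, 0], [−3, 0, 0], [−3, 1, 0]] is strictly lower-triangular, so N³ = 0.
(I + N)¹¹ = I + 11·N + 55·N² = [[1, 0, 0], [−33, 1, 0], [−198, 11, 1]].

11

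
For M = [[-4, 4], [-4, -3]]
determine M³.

[[112, 84], [-84, 133]]

M² = [[0, -28], [28, -7]]
M³ = [[112, 84], [-84, 133]]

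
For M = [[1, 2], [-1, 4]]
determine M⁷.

[[-1931, 4118], [-2059, 4246]]

tr M = 5 and det M = 6, so the characteristic polynomial is λ² − (5)λ + (6) with roots 2 and 3.
Eigenvectors give P = [[2, -1], [1, -1]] with P⁻¹ = [[1, -1], [1, -2]], and M = P·diag(2, 3)·P⁻¹.
Then M⁷ = P·diag(128, 2187)·P⁻¹ = [[256, -2187], [128, -2187]] · [[1, -1], [1, -2]] = [[-1931, 4118], [-2059, 4246]].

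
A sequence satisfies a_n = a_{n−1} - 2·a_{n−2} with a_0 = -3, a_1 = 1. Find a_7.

37

With companion matrix A = [[1, -2], [1, 0]], [a_n, a_{n−1}]ᵀ = A·[a_{n−1}, a_{n−2}]ᵀ, so [a_7, a_6]ᵀ = A^6·[a_1, a_0]ᵀ.
A^6 = [[7, -10], [5, 2]], giving [a_7, a_6]ᵀ = [[37], [-1]].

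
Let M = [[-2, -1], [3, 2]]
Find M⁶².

M² = I (check: tr M = 0 and det M = -1), so M⁶² = I since 62 is even.

[[1, 0], [0, 1]]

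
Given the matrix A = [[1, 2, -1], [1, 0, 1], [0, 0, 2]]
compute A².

[[3, 2, -1], [1, 2, 1], [0, 0, 4]]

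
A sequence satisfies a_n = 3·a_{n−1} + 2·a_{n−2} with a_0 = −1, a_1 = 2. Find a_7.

With companion matrix A = [[3, 2], [1, 0]], [a_n, a_{n−1}]ᵀ = A·[a_{n−1}, a_{n−2}]ᵀ, so [a_7, a_6]ᵀ = A⁶·[a_1, a_0]ᵀ.
A⁶ = [[1763, 990], [495, 278]], giving [a_7, a_6]ᵀ = [[2536], [712]].

2536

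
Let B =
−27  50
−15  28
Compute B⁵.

tr B = 1 and det B = −6, so the characteristic polynomial is λ² − (1)λ + (−6) with roots −2 and 3.
Eigenvectors give P = [[2, 5], [1, 3]] with P⁻¹ = [[3, −5], [−1, 2]], and B = P·diag(−2, 3)·P⁻¹.
Then B⁵ = P·diag(−32, 243)·P⁻¹ = [[−64, 1215], [−32, 729]] · [[3, −5], [−1, 2]] = [[−1407, 2750], [−825, 1618]].

[[−1407, 2750], [−825, 1618]]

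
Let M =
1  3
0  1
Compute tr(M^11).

M = I + N where N = [[0, 3], [0, 0]] is strictly upper-triangular, so N^2 = 0.
(I + N)^11 = I + 11·N = [[1, 33], [0, 1]].

2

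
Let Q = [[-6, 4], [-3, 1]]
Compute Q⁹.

[[-77196, 76684], [-57513, 57001]]

tr Q = -5 and det Q = 6, so the characteristic polynomial is λ² − (-5)λ + (6) with roots -3 and -2.
Eigenvectors give P = [[4, 1], [3, 1]] with P⁻¹ = [[1, -1], [-3, 4]], and Q = P·diag(-3, -2)·P⁻¹.
Then Q⁹ = P·diag(-19683, -512)·P⁻¹ = [[-78732, -512], [-59049, -512]] · [[1, -1], [-3, 4]] = [[-77196, 76684], [-57513, 57001]].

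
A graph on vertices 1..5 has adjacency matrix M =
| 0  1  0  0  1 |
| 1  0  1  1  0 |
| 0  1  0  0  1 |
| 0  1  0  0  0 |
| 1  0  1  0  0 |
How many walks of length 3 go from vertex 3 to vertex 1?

0

The number of length-3 walks from vertex 3 to vertex 1 is entry (3,1) of M^3, where M is the adjacency matrix.
M^2 = [[2, 0, 2, 1, 0], [0, 3, 0, 0, 2], [2, 0, 2, 1, 0], [1, 0, 1, 1, 0], [0, 2, 0, 0, 2]]
M^3 = [[0, 5, 0, 0, 4], [5, 0, 5, 3, 0], [0, 5, 0, 0, 4], [0, 3, 0, 0, 2], [4, 0, 4, 2, 0]]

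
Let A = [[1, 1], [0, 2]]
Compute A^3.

A^2 = [[1, 3], [0, 4]]
A^3 = [[1, 7], [0, 8]]

[[1, 7], [0, 8]]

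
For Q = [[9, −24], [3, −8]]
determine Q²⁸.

Q² = Q (a projection; rank 1, trace 1), so Q²⁸ = Q.

[[9, −24], [3, −8]]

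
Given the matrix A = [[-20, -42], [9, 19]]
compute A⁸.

[[1786, 3570], [-765, -1529]]

tr A = -1 and det A = -2, so the characteristic polynomial is λ² − (-1)λ + (-2) with roots -2 and 1.
Eigenvectors give P = [[7, -2], [-3, 1]] with P⁻¹ = [[1, 2], [3, 7]], and A = P·diag(-2, 1)·P⁻¹.
Then A⁸ = P·diag(256, 1)·P⁻¹ = [[1792, -2], [-768, 1]] · [[1, 2], [3, 7]] = [[1786, 3570], [-765, -1529]].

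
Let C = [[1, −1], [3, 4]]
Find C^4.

C^2 = [[−2, −5], [15, 13]]
C^3 = [[−17, −18], [54, 37]]
C^4 = [[−71, −55], [165, 94]]

[[−71, −55], [165, 94]]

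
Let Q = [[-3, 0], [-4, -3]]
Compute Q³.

[[-27, 0], [-108, -27]]

Q² = [[9, 0], [24, 9]]
Q³ = [[-27, 0], [-108, -27]]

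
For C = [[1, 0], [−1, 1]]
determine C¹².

C = I + N where N = [[0, 0], [−1, 0]] is strictly lower-triangular, so N² = 0.
(I + N)¹² = I + 12·N = [[1, 0], [−12, 1]].

[[1, 0], [−12, 1]]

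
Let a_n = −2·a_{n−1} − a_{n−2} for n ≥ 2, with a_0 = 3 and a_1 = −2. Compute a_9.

With companion matrix B = [[−2, −1], [1, 0]], [a_n, a_{n−1}]ᵀ = B·[a_{n−1}, a_{n−2}]ᵀ, so [a_9, a_8]ᵀ = B⁸·[a_1, a_0]ᵀ.
B⁸ = [[9, 8], [−8, −7]], giving [a_9, a_8]ᵀ = [[6], [−5]].

6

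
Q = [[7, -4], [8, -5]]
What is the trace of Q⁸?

6562

tr Q = 2 and det Q = -3, so the characteristic polynomial is λ² − (2)λ + (-3) with roots -1 and 3.
Eigenvectors give P = [[1, 1], [2, 1]] with P⁻¹ = [[-1, 1], [2, -1]], and Q = P·diag(-1, 3)·P⁻¹.
Then Q⁸ = P·diag(1, 6561)·P⁻¹ = [[1, 6561], [2, 6561]] · [[-1, 1], [2, -1]] = [[13121, -6560], [13120, -6559]].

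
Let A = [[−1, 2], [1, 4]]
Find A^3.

[[3, 30], [15, 78]]

A^2 = [[3, 6], [3, 18]]
A^3 = [[3, 30], [15, 78]]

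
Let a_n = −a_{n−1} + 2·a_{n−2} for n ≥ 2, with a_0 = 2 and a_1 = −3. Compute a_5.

With companion matrix Q = [[−1, 2], [1, 0]], [a_n, a_{n−1}]ᵀ = Q·[a_{n−1}, a_{n−2}]ᵀ, so [a_5, a_4]ᵀ = Q⁴·[a_1, a_0]ᵀ.
Q⁴ = [[11, −10], [−5, 6]], giving [a_5, a_4]ᵀ = [[−53], [27]].

−53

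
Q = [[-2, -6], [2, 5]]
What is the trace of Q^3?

9

tr Q = 3 and det Q = 2, so the characteristic polynomial is λ² − (3)λ + (2) with roots 2 and 1.
Eigenvectors give P = [[-3, 2], [2, -1]] with P⁻¹ = [[1, 2], [2, 3]], and Q = P·diag(2, 1)·P⁻¹.
Then Q^3 = P·diag(8, 1)·P⁻¹ = [[-24, 2], [16, -1]] · [[1, 2], [2, 3]] = [[-20, -42], [14, 29]].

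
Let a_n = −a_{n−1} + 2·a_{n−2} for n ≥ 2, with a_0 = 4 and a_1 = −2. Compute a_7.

With companion matrix T = [[−1, 2], [1, 0]], [a_n, a_{n−1}]ᵀ = T·[a_{n−1}, a_{n−2}]ᵀ, so [a_7, a_6]ᵀ = T⁶·[a_1, a_0]ᵀ.
T⁶ = [[43, −42], [−21, 22]], giving [a_7, a_6]ᵀ = [[−254], [130]].

−254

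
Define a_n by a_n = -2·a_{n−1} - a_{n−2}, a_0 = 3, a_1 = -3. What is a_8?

3

With companion matrix A = [[-2, -1], [1, 0]], [a_n, a_{n−1}]ᵀ = A·[a_{n−1}, a_{n−2}]ᵀ, so [a_8, a_7]ᵀ = A^7·[a_1, a_0]ᵀ.
A^7 = [[-8, -7], [7, 6]], giving [a_8, a_7]ᵀ = [[3], [-3]].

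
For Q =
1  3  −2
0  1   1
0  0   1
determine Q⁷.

Q = I + N where N = [[0, 3, −2], [0, 0, 1], [0, 0, 0]] is strictly upper-triangular, so N³ = 0.
(I + N)⁷ = I + 7·N + 21·N² = [[1, 21, 49], [0, 1, 7], [0, 0, 1]].

[[1, 21, 49], [0, 1, 7], [0, 0, 1]]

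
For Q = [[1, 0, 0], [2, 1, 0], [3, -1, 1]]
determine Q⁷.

[[1, 0, 0], [14, 1, 0], [-21, -7, 1]]

Q = I + N where N = [[0, 0, 0], [2, 0, 0], [3, -1, 0]] is strictly lower-triangular, so N³ = 0.
(I + N)⁷ = I + 7·N + 21·N² = [[1, 0, 0], [14, 1, 0], [-21, -7, 1]].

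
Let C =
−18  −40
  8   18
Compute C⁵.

tr C = 0 and det C = −4, so the characteristic polynomial is λ² − (0)λ + (−4) with roots 2 and −2.
Eigenvectors give P = [[2, −5], [−1, 2]] with P⁻¹ = [[−2, −5], [−1, −2]], and C = P·diag(2, −2)·P⁻¹.
Then C⁵ = P·diag(32, −32)·P⁻¹ = [[64, 160], [−32, −64]] · [[−2, −5], [−1, −2]] = [[−288, −640], [128, 288]].

[[−288, −640], [128, 288]]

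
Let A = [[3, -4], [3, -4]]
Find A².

[[-3, 4], [-3, 4]]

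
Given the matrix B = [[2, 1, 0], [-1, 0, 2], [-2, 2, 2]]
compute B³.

[[0, 7, 8], [-23, 2, 14], [-38, 6, 20]]

B² = [[3, 2, 2], [-6, 3, 4], [-10, 2, 8]]
B³ = [[0, 7, 8], [-23, 2, 14], [-38, 6, 20]]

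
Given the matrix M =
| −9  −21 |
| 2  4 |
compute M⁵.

tr M = −5 and det M = 6, so the characteristic polynomial is λ² − (−5)λ + (6) with roots −3 and −2.
Eigenvectors give P = [[−7, 3], [2, −1]] with P⁻¹ = [[−1, −3], [−2, −7]], and M = P·diag(−3, −2)·P⁻¹.
Then M⁵ = P·diag(−243, −32)·P⁻¹ = [[1701, −96], [−486, 32]] · [[−1, −3], [−2, −7]] = [[−1509, −4431], [422, 1234]].

[[−1509, −4431], [422, 1234]]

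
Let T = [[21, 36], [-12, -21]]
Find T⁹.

[[137781, 236196], [-78732, -137781]]

tr T = 0 and det T = -9, so the characteristic polynomial is λ² − (0)λ + (-9) with roots 3 and -3.
Eigenvectors give P = [[-2, -3], [1, 2]] with P⁻¹ = [[-2, -3], [1, 2]], and T = P·diag(3, -3)·P⁻¹.
Then T⁹ = P·diag(19683, -19683)·P⁻¹ = [[-39366, 59049], [19683, -39366]] · [[-2, -3], [1, 2]] = [[137781, 236196], [-78732, -137781]].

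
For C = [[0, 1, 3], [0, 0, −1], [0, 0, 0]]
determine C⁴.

[[0, 0, 0], [0, 0, 0], [0, 0, 0]]

C is strictly triangular, hence nilpotent: C³ = 0, so C⁴ = 0.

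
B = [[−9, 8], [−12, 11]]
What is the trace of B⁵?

tr B = 2 and det B = −3, so the characteristic polynomial is λ² − (2)λ + (−3) with roots −1 and 3.
Eigenvectors give P = [[−1, 2], [−1, 3]] with P⁻¹ = [[−3, 2], [−1, 1]], and B = P·diag(−1, 3)·P⁻¹.
Then B⁵ = P·diag(−1, 243)·P⁻¹ = [[1, 486], [1, 729]] · [[−3, 2], [−1, 1]] = [[−489, 488], [−732, 731]].

242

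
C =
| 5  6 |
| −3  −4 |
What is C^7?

tr C = 1 and det C = −2, so the characteristic polynomial is λ² − (1)λ + (−2) with roots 2 and −1.
Eigenvectors give P = [[−2, −1], [1, 1]] with P⁻¹ = [[−1, −1], [1, 2]], and C = P·diag(2, −1)·P⁻¹.
Then C^7 = P·diag(128, −1)·P⁻¹ = [[−256, 1], [128, −1]] · [[−1, −1], [1, 2]] = [[257, 258], [−129, −130]].

[[257, 258], [−129, −130]]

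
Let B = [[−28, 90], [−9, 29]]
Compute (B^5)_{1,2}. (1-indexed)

990

tr B = 1 and det B = −2, so the characteristic polynomial is λ² − (1)λ + (−2) with roots −1 and 2.
Eigenvectors give P = [[10, 3], [3, 1]] with P⁻¹ = [[1, −3], [−3, 10]], and B = P·diag(−1, 2)·P⁻¹.
Then B^5 = P·diag(−1, 32)·P⁻¹ = [[−10, 96], [−3, 32]] · [[1, −3], [−3, 10]] = [[−298, 990], [−99, 329]].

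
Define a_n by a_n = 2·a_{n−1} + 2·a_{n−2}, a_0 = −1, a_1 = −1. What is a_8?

With companion matrix B = [[2, 2], [1, 0]], [a_n, a_{n−1}]ᵀ = B·[a_{n−1}, a_{n−2}]ᵀ, so [a_8, a_7]ᵀ = B⁷·[a_1, a_0]ᵀ.
B⁷ = [[896, 656], [328, 240]], giving [a_8, a_7]ᵀ = [[−1552], [−568]].

−1552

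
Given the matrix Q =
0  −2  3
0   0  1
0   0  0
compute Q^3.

[[0, 0, 0], [0, 0, 0], [0, 0, 0]]

Q is strictly triangular, hence nilpotent: Q^3 = 0, so Q^3 = 0.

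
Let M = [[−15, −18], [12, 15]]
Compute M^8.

[[6561, 0], [0, 6561]]

tr M = 0 and det M = −9, so the characteristic polynomial is λ² − (0)λ + (−9) with roots −3 and 3.
Eigenvectors give P = [[3, −1], [−2, 1]] with P⁻¹ = [[1, 1], [2, 3]], and M = P·diag(−3, 3)·P⁻¹.
Then M^8 = P·diag(6561, 6561)·P⁻¹ = [[19683, −6561], [−13122, 6561]] · [[1, 1], [2, 3]] = [[6561, 0], [0, 6561]].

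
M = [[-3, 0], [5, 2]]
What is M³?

[[-27, 0], [35, 8]]

tr M = -1 and det M = -6, so the characteristic polynomial is λ² − (-1)λ + (-6) with roots -3 and 2.
Eigenvectors give P = [[-1, 0], [1, 1]] with P⁻¹ = [[-1, 0], [1, 1]], and M = P·diag(-3, 2)·P⁻¹.
Then M³ = P·diag(-27, 8)·P⁻¹ = [[27, 0], [-27, 8]] · [[-1, 0], [1, 1]] = [[-27, 0], [35, 8]].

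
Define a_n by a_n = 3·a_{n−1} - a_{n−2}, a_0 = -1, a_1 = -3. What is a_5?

-144

With companion matrix Q = [[3, -1], [1, 0]], [a_n, a_{n−1}]ᵀ = Q·[a_{n−1}, a_{n−2}]ᵀ, so [a_5, a_4]ᵀ = Q^4·[a_1, a_0]ᵀ.
Q^4 = [[55, -21], [21, -8]], giving [a_5, a_4]ᵀ = [[-144], [-55]].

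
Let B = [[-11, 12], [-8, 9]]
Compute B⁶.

tr B = -2 and det B = -3, so the characteristic polynomial is λ² − (-2)λ + (-3) with roots 1 and -3.
Eigenvectors give P = [[1, 3], [1, 2]] with P⁻¹ = [[-2, 3], [1, -1]], and B = P·diag(1, -3)·P⁻¹.
Then B⁶ = P·diag(1, 729)·P⁻¹ = [[1, 2187], [1, 1458]] · [[-2, 3], [1, -1]] = [[2185, -2184], [1456, -1455]].

[[2185, -2184], [1456, -1455]]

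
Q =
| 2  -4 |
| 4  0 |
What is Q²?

[[-12, -8], [8, -16]]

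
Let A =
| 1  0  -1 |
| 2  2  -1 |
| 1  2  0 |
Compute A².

[[0, -2, -1], [5, 2, -4], [5, 4, -3]]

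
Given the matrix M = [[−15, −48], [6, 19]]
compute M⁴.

[[−639, −1920], [240, 721]]

tr M = 4 and det M = 3, so the characteristic polynomial is λ² − (4)λ + (3) with roots 3 and 1.
Eigenvectors give P = [[8, −3], [−3, 1]] with P⁻¹ = [[−1, −3], [−3, −8]], and M = P·diag(3, 1)·P⁻¹.
Then M⁴ = P·diag(81, 1)·P⁻¹ = [[648, −3], [−243, 1]] · [[−1, −3], [−3, −8]] = [[−639, −1920], [240, 721]].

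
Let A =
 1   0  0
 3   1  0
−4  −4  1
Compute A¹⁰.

A = I + N where N = [[0, 0, 0], [3, 0, 0], [−4, −4, 0]] is strictly lower-triangular, so N³ = 0.
(I + N)¹⁰ = I + 10·N + 45·N² = [[1, 0, 0], [30, 1, 0], [−580, −40, 1]].

[[1, 0, 0], [30, 1, 0], [−580, −40, 1]]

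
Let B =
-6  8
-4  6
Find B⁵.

tr B = 0 and det B = -4, so the characteristic polynomial is λ² − (0)λ + (-4) with roots -2 and 2.
Eigenvectors give P = [[-2, 1], [-1, 1]] with P⁻¹ = [[-1, 1], [-1, 2]], and B = P·diag(-2, 2)·P⁻¹.
Then B⁵ = P·diag(-32, 32)·P⁻¹ = [[64, 32], [32, 32]] · [[-1, 1], [-1, 2]] = [[-96, 128], [-64, 96]].

[[-96, 128], [-64, 96]]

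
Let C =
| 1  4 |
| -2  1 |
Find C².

[[-7, 8], [-4, -7]]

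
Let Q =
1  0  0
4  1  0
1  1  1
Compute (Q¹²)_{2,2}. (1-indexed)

1

Q = I + N where N = [[0, 0, 0], [4, 0, 0], [1, 1, 0]] is strictly lower-triangular, so N³ = 0.
(I + N)¹² = I + 12·N + 66·N² = [[1, 0, 0], [48, 1, 0], [276, 12, 1]].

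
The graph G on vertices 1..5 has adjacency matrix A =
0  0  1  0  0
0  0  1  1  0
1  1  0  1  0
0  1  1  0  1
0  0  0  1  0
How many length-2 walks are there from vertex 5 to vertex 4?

The number of length-2 walks from vertex 5 to vertex 4 is entry (5,4) of A², where A is the adjacency matrix.
A² = [[1, 1, 0, 1, 0], [1, 2, 1, 1, 1], [0, 1, 3, 1, 1], [1, 1, 1, 3, 0], [0, 1, 1, 0, 1]]

0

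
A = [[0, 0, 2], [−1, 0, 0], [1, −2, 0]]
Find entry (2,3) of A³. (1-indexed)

0

A² = [[2, −4, 0], [0, 0, −2], [2, 0, 2]]
A³ = [[4, 0, 4], [−2, 4, 0], [2, −4, 4]]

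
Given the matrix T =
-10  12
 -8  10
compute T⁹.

tr T = 0 and det T = -4, so the characteristic polynomial is λ² − (0)λ + (-4) with roots 2 and -2.
Eigenvectors give P = [[-1, 3], [-1, 2]] with P⁻¹ = [[2, -3], [1, -1]], and T = P·diag(2, -2)·P⁻¹.
Then T⁹ = P·diag(512, -512)·P⁻¹ = [[-512, -1536], [-512, -1024]] · [[2, -3], [1, -1]] = [[-2560, 3072], [-2048, 2560]].

[[-2560, 3072], [-2048, 2560]]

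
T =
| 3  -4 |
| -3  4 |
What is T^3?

[[147, -196], [-147, 196]]

T^2 = [[21, -28], [-21, 28]]
T^3 = [[147, -196], [-147, 196]]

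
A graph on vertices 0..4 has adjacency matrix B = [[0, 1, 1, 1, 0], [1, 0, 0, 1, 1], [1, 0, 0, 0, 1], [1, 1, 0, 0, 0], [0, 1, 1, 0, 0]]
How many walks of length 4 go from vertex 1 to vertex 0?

7

The number of length-4 walks from vertex 1 to vertex 0 is entry (1,0) of B^4, where B is the adjacency matrix.
B^2 = [[3, 1, 0, 1, 2], [1, 3, 2, 1, 0], [0, 2, 2, 1, 0], [1, 1, 1, 2, 1], [2, 0, 0, 1, 2]]
B^3 = [[2, 6, 5, 4, 1], [6, 2, 1, 4, 5], [5, 1, 0, 2, 4], [4, 4, 2, 2, 2], [1, 5, 4, 2, 0]]
B^4 = [[15, 7, 3, 8, 11], [7, 15, 11, 8, 3], [3, 11, 9, 6, 1], [8, 8, 6, 8, 6], [11, 3, 1, 6, 9]]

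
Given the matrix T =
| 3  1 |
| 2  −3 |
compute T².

[[11, 0], [0, 11]]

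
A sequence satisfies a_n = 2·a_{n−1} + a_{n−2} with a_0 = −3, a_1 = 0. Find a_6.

−87

With companion matrix M = [[2, 1], [1, 0]], [a_n, a_{n−1}]ᵀ = M·[a_{n−1}, a_{n−2}]ᵀ, so [a_6, a_5]ᵀ = M⁵·[a_1, a_0]ᵀ.
M⁵ = [[70, 29], [29, 12]], giving [a_6, a_5]ᵀ = [[−87], [−36]].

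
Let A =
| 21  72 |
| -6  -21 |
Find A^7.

tr A = 0 and det A = -9, so the characteristic polynomial is λ² − (0)λ + (-9) with roots -3 and 3.
Eigenvectors give P = [[-3, 4], [1, -1]] with P⁻¹ = [[1, 4], [1, 3]], and A = P·diag(-3, 3)·P⁻¹.
Then A^7 = P·diag(-2187, 2187)·P⁻¹ = [[6561, 8748], [-2187, -2187]] · [[1, 4], [1, 3]] = [[15309, 52488], [-4374, -15309]].

[[15309, 52488], [-4374, -15309]]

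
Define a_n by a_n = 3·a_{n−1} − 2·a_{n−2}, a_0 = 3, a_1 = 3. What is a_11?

3

With companion matrix T = [[3, −2], [1, 0]], [a_n, a_{n−1}]ᵀ = T·[a_{n−1}, a_{n−2}]ᵀ, so [a_11, a_10]ᵀ = T¹⁰·[a_1, a_0]ᵀ.
T¹⁰ = [[2047, −2046], [1023, −1022]], giving [a_11, a_10]ᵀ = [[3], [3]].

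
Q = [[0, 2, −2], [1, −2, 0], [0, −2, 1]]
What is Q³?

[[0, 8, −6], [6, −12, 2], [2, −10, 5]]

Q² = [[2, 0, −2], [−2, 6, −2], [−2, 2, 1]]
Q³ = [[0, 8, −6], [6, −12, 2], [2, −10, 5]]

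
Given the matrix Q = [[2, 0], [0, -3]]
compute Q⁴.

[[16, 0], [0, 81]]

Q² = [[4, 0], [0, 9]]
Q³ = [[8, 0], [0, -27]]
Q⁴ = [[16, 0], [0, 81]]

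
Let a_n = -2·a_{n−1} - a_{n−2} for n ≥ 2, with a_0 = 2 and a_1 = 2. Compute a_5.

18

With companion matrix M = [[-2, -1], [1, 0]], [a_n, a_{n−1}]ᵀ = M·[a_{n−1}, a_{n−2}]ᵀ, so [a_5, a_4]ᵀ = M^4·[a_1, a_0]ᵀ.
M^4 = [[5, 4], [-4, -3]], giving [a_5, a_4]ᵀ = [[18], [-14]].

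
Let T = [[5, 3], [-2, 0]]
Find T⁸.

[[19171, 18915], [-12610, -12354]]

tr T = 5 and det T = 6, so the characteristic polynomial is λ² − (5)λ + (6) with roots 3 and 2.
Eigenvectors give P = [[3, -1], [-2, 1]] with P⁻¹ = [[1, 1], [2, 3]], and T = P·diag(3, 2)·P⁻¹.
Then T⁸ = P·diag(6561, 256)·P⁻¹ = [[19683, -256], [-13122, 256]] · [[1, 1], [2, 3]] = [[19171, 18915], [-12610, -12354]].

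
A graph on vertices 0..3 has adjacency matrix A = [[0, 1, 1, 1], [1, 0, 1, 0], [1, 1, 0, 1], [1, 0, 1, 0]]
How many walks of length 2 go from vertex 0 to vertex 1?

The number of length-2 walks from vertex 0 to vertex 1 is entry (0,1) of A², where A is the adjacency matrix.
A² = [[3, 1, 2, 1], [1, 2, 1, 2], [2, 1, 3, 1], [1, 2, 1, 2]]

1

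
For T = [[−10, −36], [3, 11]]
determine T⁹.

[[−1540, −6156], [513, 2051]]

tr T = 1 and det T = −2, so the characteristic polynomial is λ² − (1)λ + (−2) with roots −1 and 2.
Eigenvectors give P = [[4, −3], [−1, 1]] with P⁻¹ = [[1, 3], [1, 4]], and T = P·diag(−1, 2)·P⁻¹.
Then T⁹ = P·diag(−1, 512)·P⁻¹ = [[−4, −1536], [1, 512]] · [[1, 3], [1, 4]] = [[−1540, −6156], [513, 2051]].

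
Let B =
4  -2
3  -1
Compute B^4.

[[46, -30], [45, -29]]

tr B = 3 and det B = 2, so the characteristic polynomial is λ² − (3)λ + (2) with roots 2 and 1.
Eigenvectors give P = [[1, -2], [1, -3]] with P⁻¹ = [[3, -2], [1, -1]], and B = P·diag(2, 1)·P⁻¹.
Then B^4 = P·diag(16, 1)·P⁻¹ = [[16, -2], [16, -3]] · [[3, -2], [1, -1]] = [[46, -30], [45, -29]].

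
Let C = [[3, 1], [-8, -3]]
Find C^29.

[[3, 1], [-8, -3]]

C² = I (check: tr C = 0 and det C = -1), so C^29 = C since 29 is odd.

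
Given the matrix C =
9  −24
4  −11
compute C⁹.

tr C = −2 and det C = −3, so the characteristic polynomial is λ² − (−2)λ + (−3) with roots 1 and −3.
Eigenvectors give P = [[3, 2], [1, 1]] with P⁻¹ = [[1, −2], [−1, 3]], and C = P·diag(1, −3)·P⁻¹.
Then C⁹ = P·diag(1, −19683)·P⁻¹ = [[3, −39366], [1, −19683]] · [[1, −2], [−1, 3]] = [[39369, −118104], [19684, −59051]].

[[39369, −118104], [19684, −59051]]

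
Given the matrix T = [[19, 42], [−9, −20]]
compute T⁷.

tr T = −1 and det T = −2, so the characteristic polynomial is λ² − (−1)λ + (−2) with roots −2 and 1.
Eigenvectors give P = [[2, 7], [−1, −3]] with P⁻¹ = [[−3, −7], [1, 2]], and T = P·diag(−2, 1)·P⁻¹.
Then T⁷ = P·diag(−128, 1)·P⁻¹ = [[−256, 7], [128, −3]] · [[−3, −7], [1, 2]] = [[775, 1806], [−387, −902]].

[[775, 1806], [−387, −902]]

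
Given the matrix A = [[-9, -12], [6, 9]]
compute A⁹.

tr A = 0 and det A = -9, so the characteristic polynomial is λ² − (0)λ + (-9) with roots 3 and -3.
Eigenvectors give P = [[-1, 2], [1, -1]] with P⁻¹ = [[1, 2], [1, 1]], and A = P·diag(3, -3)·P⁻¹.
Then A⁹ = P·diag(19683, -19683)·P⁻¹ = [[-19683, -39366], [19683, 19683]] · [[1, 2], [1, 1]] = [[-59049, -78732], [39366, 59049]].

[[-59049, -78732], [39366, 59049]]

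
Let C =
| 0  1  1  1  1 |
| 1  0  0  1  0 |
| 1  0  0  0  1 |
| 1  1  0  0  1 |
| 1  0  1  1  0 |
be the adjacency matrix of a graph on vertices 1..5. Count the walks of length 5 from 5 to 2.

The number of length-5 walks from vertex 5 to vertex 2 is entry (5,2) of C⁵, where C is the adjacency matrix.
C² = [[4, 1, 1, 2, 2], [1, 2, 1, 1, 2], [1, 1, 2, 2, 1], [2, 1, 2, 3, 1], [2, 2, 1, 1, 3]]
C³ = [[6, 6, 6, 7, 7], [6, 2, 3, 5, 3], [6, 3, 2, 3, 5], [7, 5, 3, 4, 7], [7, 3, 5, 7, 4]]
C⁴ = [[26, 13, 13, 19, 19], [13, 11, 9, 11, 14], [13, 9, 11, 14, 11], [19, 11, 14, 19, 14], [19, 14, 11, 14, 19]]
C⁵ = [[64, 45, 45, 58, 58], [45, 24, 27, 38, 33], [45, 27, 24, 33, 38], [58, 38, 33, 44, 52], [58, 33, 38, 52, 44]]

33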